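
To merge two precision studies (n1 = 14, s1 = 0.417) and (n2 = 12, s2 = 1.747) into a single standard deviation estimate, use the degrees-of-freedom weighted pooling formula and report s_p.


s_p = sqrt(((n1-1)*s1^2 + (n2-1)*s2^2) / (n1+n2-2))
numerator = (14-1)*0.417^2 + (12-1)*1.747^2 = 2.260557 + 33.572099 = 35.832656
denominator = 14 + 12 - 2 = 24
s_p^2 = 35.832656 / 24 = 1.4930273
s_p = sqrt(1.4930273) = 1.2219

1.2219


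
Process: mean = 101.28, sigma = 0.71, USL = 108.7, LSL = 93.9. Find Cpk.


Cpu = (USL - mean) / (3*sigma) = (108.7 - 101.28) / (3*0.71) = 3.4836
Cpl = (mean - LSL) / (3*sigma) = (101.28 - 93.9) / (3*0.71) = 3.4648
Cpk = min(Cpu, Cpl) = 3.4648

3.4648


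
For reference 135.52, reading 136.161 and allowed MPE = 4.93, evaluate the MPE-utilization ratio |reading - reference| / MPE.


e = indication - reference = 136.161 - 135.52 = 0.6410
|e| = 0.6410
ratio = |e| / MPE = 0.6410 / 4.93
ratio = 0.1300

0.1300


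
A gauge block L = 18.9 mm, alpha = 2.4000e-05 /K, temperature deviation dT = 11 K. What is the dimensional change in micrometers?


dL = L * alpha * dT
= 18.9 * 2.4000e-05 * 11
= 0.0049896 mm
dL_um = 0.0049896 * 1000 = 4.9896 um

4.9896


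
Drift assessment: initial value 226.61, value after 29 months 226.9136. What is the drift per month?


rate = (v2 - v1) / months
= (226.9136 - 226.61) / 29
= 0.3036 / 29
= 0.0105

0.0105


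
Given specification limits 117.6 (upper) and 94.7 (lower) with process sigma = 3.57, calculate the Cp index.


Cp = (USL - LSL) / (6 * sigma)
= (117.6 - 94.7) / (6 * 3.57)
= 22.9000 / 21.4200
= 1.0691

1.0691


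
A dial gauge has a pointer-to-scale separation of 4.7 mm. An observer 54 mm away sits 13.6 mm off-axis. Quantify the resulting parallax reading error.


error = h * offset / d
= 4.7 * 13.6 / 54
= 1.1837

1.1837


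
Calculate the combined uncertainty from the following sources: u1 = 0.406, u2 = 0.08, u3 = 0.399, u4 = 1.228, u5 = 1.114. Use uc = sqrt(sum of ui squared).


uc = sqrt(0.406^2 + 0.08^2 + 0.399^2 + 1.228^2 + 1.114^2)
uc = sqrt(3.079417)
uc = 1.7548

1.7548


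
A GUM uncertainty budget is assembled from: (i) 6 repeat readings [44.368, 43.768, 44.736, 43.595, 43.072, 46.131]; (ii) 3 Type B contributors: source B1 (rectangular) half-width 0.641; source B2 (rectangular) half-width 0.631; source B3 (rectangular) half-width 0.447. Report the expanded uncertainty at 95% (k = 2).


mean = (44.368 + 43.768 + 44.736 + 43.595 + 43.072 + 46.131) / 6 = 44.27833333
s = sqrt(sum((x - mean)^2)/(n-1)) = 1.080046
u_A = s / sqrt(n) = 1.080046 / sqrt(6) = 0.44092693
u_B1 = 0.641 / sqrt(3) = 0.37008152
u_B2 = 0.631 / sqrt(3) = 0.36430802
u_B3 = 0.447 / sqrt(3) = 0.25807557
uc = sqrt(0.44092693^2 + 0.37008152^2 + 0.36430802^2 + 0.25807557^2) = 0.72849174
U = k * uc = 2 * 0.72849174
U = 1.4570

1.4570


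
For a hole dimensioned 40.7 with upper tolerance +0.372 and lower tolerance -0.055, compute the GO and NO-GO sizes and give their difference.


GO = nominal - lower_tol (smallest hole = maximum material condition)
GO = 40.7 - 0.055 = 40.645
NO-GO = nominal + upper_tol (largest hole = least material condition)
NO-GO = 40.7 + 0.372 = 41.072
spread = NO-GO - GO = 41.072 - 40.645 = 0.4270

0.4270


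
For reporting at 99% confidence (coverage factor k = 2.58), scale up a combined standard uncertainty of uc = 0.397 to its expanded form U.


U = k * uc
U = 2.58 * 0.397
U = 1.0243

1.0243


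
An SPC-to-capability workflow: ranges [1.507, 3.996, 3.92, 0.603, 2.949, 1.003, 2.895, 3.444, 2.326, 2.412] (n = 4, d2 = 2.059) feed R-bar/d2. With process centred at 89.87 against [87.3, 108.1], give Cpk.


R_bar = (1.507 + 3.996 + 3.92 + 0.603 + 2.949 + 1.003 + 2.895 + 3.444 + 2.326 + 2.412) / 10 = 2.5055
sigma = R_bar / d2 = 2.5055 / 2.059 = 1.2168528
Cp = (USL - LSL)/(6*sigma) = (108.1 - 87.3)/(6*1.2168528) = 2.8489
Cpu = (108.1 - 89.87)/(3*1.2168528) = 4.9938
Cpl = (89.87 - 87.3)/(3*1.2168528) = 0.7040
Cpk = min(Cpu, Cpl) = 0.7040

0.7040


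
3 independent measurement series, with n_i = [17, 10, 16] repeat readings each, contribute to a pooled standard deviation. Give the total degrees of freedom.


nu = sum_i (n_i - 1)
nu = ((17 - 1) + (10 - 1) + (16 - 1))
nu = 16 + 9 + 15
nu = 40

40


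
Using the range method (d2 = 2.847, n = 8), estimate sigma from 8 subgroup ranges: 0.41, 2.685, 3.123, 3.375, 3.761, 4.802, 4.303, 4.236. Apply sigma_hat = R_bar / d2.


R_bar = (0.41 + 2.685 + 3.123 + 3.375 + 3.761 + 4.802 + 4.303 + 4.236) / 8
R_bar = 26.695 / 8 = 3.336875
sigma_hat = R_bar / d2 = 3.336875 / 2.847 = 1.1721

1.1721


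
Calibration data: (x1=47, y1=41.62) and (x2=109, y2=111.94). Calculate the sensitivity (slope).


slope = (y2 - y1) / (x2 - x1)
= (111.94 - 41.62) / (109 - 47)
= 70.3200 / 62
= 1.1342

1.1342


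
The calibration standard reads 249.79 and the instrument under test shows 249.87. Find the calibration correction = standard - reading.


Correction = standard - reading
= 249.79 - 249.87
= -0.0800

-0.0800


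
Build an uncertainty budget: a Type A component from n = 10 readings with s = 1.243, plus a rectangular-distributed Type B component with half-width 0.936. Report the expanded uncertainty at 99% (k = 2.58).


u_A = s / sqrt(n) = 1.243 / sqrt(10) = 0.39307111
u_B = half_width / sqrt(3) = 0.936 / sqrt(3) = 0.54039985
uc = sqrt(u_A^2 + u_B^2) = sqrt(0.39307111^2 + 0.54039985^2) = 0.66823416
U = k * uc = 2.58 * 0.66823416
U = 1.7240

1.7240


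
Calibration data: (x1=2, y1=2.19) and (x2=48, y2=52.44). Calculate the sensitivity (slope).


slope = (y2 - y1) / (x2 - x1)
= (52.44 - 2.19) / (48 - 2)
= 50.2500 / 46
= 1.0924

1.0924


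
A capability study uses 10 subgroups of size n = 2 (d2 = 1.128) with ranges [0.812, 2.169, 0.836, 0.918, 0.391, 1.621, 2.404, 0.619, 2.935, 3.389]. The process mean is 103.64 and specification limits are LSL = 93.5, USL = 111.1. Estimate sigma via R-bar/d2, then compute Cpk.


R_bar = (0.812 + 2.169 + 0.836 + 0.918 + 0.391 + 1.621 + 2.404 + 0.619 + 2.935 + 3.389) / 10 = 1.6094
sigma = R_bar / d2 = 1.6094 / 1.128 = 1.426773
Cp = (USL - LSL)/(6*sigma) = (111.1 - 93.5)/(6*1.426773) = 2.0559
Cpu = (111.1 - 103.64)/(3*1.426773) = 1.7429
Cpl = (103.64 - 93.5)/(3*1.426773) = 2.3690
Cpk = min(Cpu, Cpl) = 1.7429

1.7429


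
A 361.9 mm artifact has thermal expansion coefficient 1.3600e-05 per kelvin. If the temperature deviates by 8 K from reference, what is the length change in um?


dL = L * alpha * dT
= 361.9 * 1.3600e-05 * 8
= 0.0393747 mm
dL_um = 0.0393747 * 1000 = 39.3747 um

39.3747


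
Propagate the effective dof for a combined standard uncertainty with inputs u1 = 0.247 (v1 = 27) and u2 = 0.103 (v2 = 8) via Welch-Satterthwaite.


uc = sqrt(u1^2 + u2^2) = sqrt(0.247^2 + 0.103^2) = 0.2676154
v_eff = uc^4 / (u1^4/v1 + u2^4/v2)
= 0.2676154^4 / (0.247^4/27 + 0.103^4/8)
= 0.0051291383 / 0.00015192434
v_eff = 33.7611

33.7611


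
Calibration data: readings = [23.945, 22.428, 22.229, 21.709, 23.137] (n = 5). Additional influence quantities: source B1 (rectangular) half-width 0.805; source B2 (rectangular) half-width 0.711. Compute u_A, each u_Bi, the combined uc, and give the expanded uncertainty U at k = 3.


mean = (23.945 + 22.428 + 22.229 + 21.709 + 23.137) / 5 = 22.6896
s = sqrt(sum((x - mean)^2)/(n-1)) = 0.86867128
u_A = s / sqrt(n) = 0.86867128 / sqrt(5) = 0.38848161
u_B1 = 0.805 / sqrt(3) = 0.46476697
u_B2 = 0.711 / sqrt(3) = 0.41049604
uc = sqrt(0.38848161^2 + 0.46476697^2 + 0.41049604^2) = 0.73173308
U = k * uc = 3 * 0.73173308
U = 2.1952

2.1952


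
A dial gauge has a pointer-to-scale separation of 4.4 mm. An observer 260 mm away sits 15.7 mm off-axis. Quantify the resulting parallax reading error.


error = h * offset / d
= 4.4 * 15.7 / 260
= 0.2657

0.2657


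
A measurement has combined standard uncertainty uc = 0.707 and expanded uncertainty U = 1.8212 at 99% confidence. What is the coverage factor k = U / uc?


k = U / uc
k = 1.8212 / 0.707
k = 2.576

2.576


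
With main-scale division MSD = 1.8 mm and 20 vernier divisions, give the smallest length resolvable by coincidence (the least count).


LC = MSD / n_div
= 1.8 / 20
= 0.0900

0.0900


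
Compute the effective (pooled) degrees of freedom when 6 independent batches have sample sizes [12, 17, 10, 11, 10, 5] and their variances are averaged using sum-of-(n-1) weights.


nu = sum_i (n_i - 1)
nu = ((12 - 1) + (17 - 1) + (10 - 1) + (11 - 1) + (10 - 1) + (5 - 1))
nu = 11 + 16 + 9 + 10 + 9 + 4
nu = 59

59


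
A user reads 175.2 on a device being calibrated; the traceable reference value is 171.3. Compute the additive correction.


Correction = standard - reading
= 171.3 - 175.2
= -3.9000

-3.9000


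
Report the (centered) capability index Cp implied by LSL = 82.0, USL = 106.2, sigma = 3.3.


Cp = (USL - LSL) / (6 * sigma)
= (106.2 - 82.0) / (6 * 3.3)
= 24.2000 / 19.8000
= 1.2222

1.2222


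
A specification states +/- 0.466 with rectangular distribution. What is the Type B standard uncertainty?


u_B = half_width / sqrt(3)
u_B = 0.466 / 1.7320508
u_B = 0.2690

0.2690


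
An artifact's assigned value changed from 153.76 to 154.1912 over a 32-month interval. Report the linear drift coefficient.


rate = (v2 - v1) / months
= (154.1912 - 153.76) / 32
= 0.4312 / 32
= 0.0135

0.0135


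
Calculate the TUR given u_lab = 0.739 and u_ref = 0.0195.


TUR = u_lab / u_ref
= 0.739 / 0.0195
= 37.8974

37.8974


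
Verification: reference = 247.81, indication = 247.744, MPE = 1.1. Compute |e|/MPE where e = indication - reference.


e = indication - reference = 247.744 - 247.81 = -0.0660
|e| = 0.0660
ratio = |e| / MPE = 0.0660 / 1.1
ratio = 0.0600

0.0600


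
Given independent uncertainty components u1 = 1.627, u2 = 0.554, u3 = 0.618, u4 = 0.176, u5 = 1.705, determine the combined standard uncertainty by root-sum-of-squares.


uc = sqrt(1.627^2 + 0.554^2 + 0.618^2 + 0.176^2 + 1.705^2)
uc = sqrt(6.27397)
uc = 2.5048

2.5048


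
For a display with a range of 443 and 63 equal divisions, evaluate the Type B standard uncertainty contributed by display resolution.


resolution = range / divisions
resolution = 443 / 63 = 7.031746
u_res = resolution / (2*sqrt(3))
u_res = 7.031746 / 3.4641016
u_res = 2.0299

2.0299


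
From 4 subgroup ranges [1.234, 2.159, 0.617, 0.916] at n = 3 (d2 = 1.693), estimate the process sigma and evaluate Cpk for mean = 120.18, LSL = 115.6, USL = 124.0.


R_bar = (1.234 + 2.159 + 0.617 + 0.916) / 4 = 1.2315
sigma = R_bar / d2 = 1.2315 / 1.693 = 0.72740697
Cp = (USL - LSL)/(6*sigma) = (124.0 - 115.6)/(6*0.72740697) = 1.9246
Cpu = (124.0 - 120.18)/(3*0.72740697) = 1.7505
Cpl = (120.18 - 115.6)/(3*0.72740697) = 2.0988
Cpk = min(Cpu, Cpl) = 1.7505

1.7505


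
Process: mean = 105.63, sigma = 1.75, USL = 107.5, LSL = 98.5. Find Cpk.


Cpu = (USL - mean) / (3*sigma) = (107.5 - 105.63) / (3*1.75) = 0.3562
Cpl = (mean - LSL) / (3*sigma) = (105.63 - 98.5) / (3*1.75) = 1.3581
Cpk = min(Cpu, Cpl) = 0.3562

0.3562


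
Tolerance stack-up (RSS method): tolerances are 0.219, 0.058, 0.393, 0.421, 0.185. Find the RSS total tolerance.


RSS = sqrt(0.219^2 + 0.058^2 + 0.393^2 + 0.421^2 + 0.185^2)
= sqrt(0.41724)
= 0.6459

0.6459


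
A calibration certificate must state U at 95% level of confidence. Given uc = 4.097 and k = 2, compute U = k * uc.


U = k * uc
U = 2 * 4.097
U = 8.1940

8.1940


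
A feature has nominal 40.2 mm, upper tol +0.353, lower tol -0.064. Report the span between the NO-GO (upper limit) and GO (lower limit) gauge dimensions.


GO = nominal - lower_tol (smallest hole = maximum material condition)
GO = 40.2 - 0.064 = 40.136
NO-GO = nominal + upper_tol (largest hole = least material condition)
NO-GO = 40.2 + 0.353 = 40.553
spread = NO-GO - GO = 40.553 - 40.136 = 0.4170

0.4170


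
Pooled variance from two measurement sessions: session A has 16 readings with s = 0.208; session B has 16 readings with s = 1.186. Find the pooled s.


s_p = sqrt(((n1-1)*s1^2 + (n2-1)*s2^2) / (n1+n2-2))
numerator = (16-1)*0.208^2 + (16-1)*1.186^2 = 0.64896 + 21.09894 = 21.7479
denominator = 16 + 16 - 2 = 30
s_p^2 = 21.7479 / 30 = 0.72493
s_p = sqrt(0.72493) = 0.8514

0.8514


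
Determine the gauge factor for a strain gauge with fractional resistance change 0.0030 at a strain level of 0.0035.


GF = (dR/R) / epsilon
= 0.0030 / 0.0035
= 0.8571

0.8571


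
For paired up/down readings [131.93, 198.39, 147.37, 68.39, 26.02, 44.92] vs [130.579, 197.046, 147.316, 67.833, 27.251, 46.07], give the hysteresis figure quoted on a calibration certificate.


|131.93 - 130.579| = 1.3510
|198.39 - 197.046| = 1.3440
|147.37 - 147.316| = 0.0540
|68.39 - 67.833| = 0.5570
|26.02 - 27.251| = 1.2310
|44.92 - 46.07| = 1.1500
hysteresis = max(diffs) = 1.3510

1.3510


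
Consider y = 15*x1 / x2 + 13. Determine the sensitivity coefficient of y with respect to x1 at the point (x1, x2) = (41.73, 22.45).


y = 15*x1 / x2 + 13
dy/dx1 = 15/x2
Evaluate at x2 = 22.45: c1 = 15 / 22.45
c1 = 0.6682

0.6682


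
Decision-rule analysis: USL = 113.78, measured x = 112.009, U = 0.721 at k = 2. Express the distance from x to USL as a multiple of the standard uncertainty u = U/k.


u = U / k = 0.721 / 2 = 0.3605
margin = |USL - x| = |113.78 - 112.009| = 1.771
z = margin / u = 1.771 / 0.3605
z = 4.9126

4.9126


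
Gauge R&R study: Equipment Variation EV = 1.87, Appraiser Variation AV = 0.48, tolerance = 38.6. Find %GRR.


GRR = sqrt(EV^2 + AV^2) = sqrt(1.87^2 + 0.48^2) = 1.9306217
%GRR = GRR / tol * 100 = 1.9306217 / 38.6 * 100
%GRR = 5.0016

5.0016


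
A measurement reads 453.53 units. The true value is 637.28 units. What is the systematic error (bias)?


Systematic error = measured - true
= 453.53 - 637.28
= -183.7500

-183.7500


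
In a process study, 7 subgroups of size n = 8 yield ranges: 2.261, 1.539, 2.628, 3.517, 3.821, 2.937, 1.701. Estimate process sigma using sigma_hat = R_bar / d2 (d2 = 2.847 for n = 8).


R_bar = (2.261 + 1.539 + 2.628 + 3.517 + 3.821 + 2.937 + 1.701) / 7
R_bar = 18.404 / 7 = 2.6291429
sigma_hat = R_bar / d2 = 2.6291429 / 2.847 = 0.9235

0.9235


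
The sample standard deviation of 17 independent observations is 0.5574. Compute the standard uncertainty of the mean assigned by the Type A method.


u_A = s / sqrt(n)
u_A = 0.5574 / sqrt(17)
u_A = 0.5574 / 4.1231056
u_A = 0.1352

0.1352


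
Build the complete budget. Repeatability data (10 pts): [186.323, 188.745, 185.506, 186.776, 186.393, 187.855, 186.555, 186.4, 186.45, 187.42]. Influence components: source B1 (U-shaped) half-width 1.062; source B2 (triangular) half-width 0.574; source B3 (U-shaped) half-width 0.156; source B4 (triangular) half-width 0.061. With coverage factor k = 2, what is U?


mean = (186.323 + 188.745 + 185.506 + 186.776 + 186.393 + 187.855 + 186.555 + 186.4 + 186.45 + 187.42) / 10 = 186.8423
s = sqrt(sum((x - mean)^2)/(n-1)) = 0.92335572
u_A = s / sqrt(n) = 0.92335572 / sqrt(10) = 0.29199072
u_B1 = 1.062 / sqrt(2) = 0.7509474
u_B2 = 0.574 / sqrt(6) = 0.23433452
u_B3 = 0.156 / sqrt(2) = 0.11030866
u_B4 = 0.061 / sqrt(6) = 0.024903146
uc = sqrt(0.29199072^2 + 0.7509474^2 + 0.23433452^2 + 0.11030866^2 + 0.024903146^2) = 0.8466885
U = k * uc = 2 * 0.8466885
U = 1.6934

1.6934


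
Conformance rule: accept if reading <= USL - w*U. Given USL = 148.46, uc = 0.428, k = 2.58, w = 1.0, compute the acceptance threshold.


U = k * uc = 2.58 * 0.428 = 1.10424
guard band g = w * U = 1.0 * 1.10424 = 1.10424
AL = USL - g = 148.46 - 1.10424
AL = 147.3558

147.3558


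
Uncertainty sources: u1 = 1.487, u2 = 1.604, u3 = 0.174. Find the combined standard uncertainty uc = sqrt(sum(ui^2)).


uc = sqrt(1.487^2 + 1.604^2 + 0.174^2)
uc = sqrt(4.814261)
uc = 2.1941

2.1941


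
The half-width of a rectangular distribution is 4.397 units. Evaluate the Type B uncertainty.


u_B = half_width / sqrt(3)
u_B = 4.397 / 1.7320508
u_B = 2.5386

2.5386


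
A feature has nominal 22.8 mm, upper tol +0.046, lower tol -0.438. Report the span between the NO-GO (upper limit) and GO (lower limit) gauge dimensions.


GO = nominal - lower_tol (smallest hole = maximum material condition)
GO = 22.8 - 0.438 = 22.362
NO-GO = nominal + upper_tol (largest hole = least material condition)
NO-GO = 22.8 + 0.046 = 22.846
spread = NO-GO - GO = 22.846 - 22.362 = 0.4840

0.4840


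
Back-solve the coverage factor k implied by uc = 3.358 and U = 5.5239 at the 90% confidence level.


k = U / uc
k = 5.5239 / 3.358
k = 1.645

1.645


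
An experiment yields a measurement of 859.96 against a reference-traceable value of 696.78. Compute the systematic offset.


Systematic error = measured - true
= 859.96 - 696.78
= 163.1800

163.1800


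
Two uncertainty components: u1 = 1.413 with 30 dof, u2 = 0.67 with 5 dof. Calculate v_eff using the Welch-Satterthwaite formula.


uc = sqrt(u1^2 + u2^2) = sqrt(1.413^2 + 0.67^2) = 1.5637995
v_eff = uc^4 / (u1^4/v1 + u2^4/v2)
= 1.5637995^4 / (1.413^4/30 + 0.67^4/5)
= 5.980318 / 0.1731785
v_eff = 34.5327

34.5327


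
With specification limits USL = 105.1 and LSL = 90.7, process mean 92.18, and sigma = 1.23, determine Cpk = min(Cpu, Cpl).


Cpu = (USL - mean) / (3*sigma) = (105.1 - 92.18) / (3*1.23) = 3.5014
Cpl = (mean - LSL) / (3*sigma) = (92.18 - 90.7) / (3*1.23) = 0.4011
Cpk = min(Cpu, Cpl) = 0.4011

0.4011


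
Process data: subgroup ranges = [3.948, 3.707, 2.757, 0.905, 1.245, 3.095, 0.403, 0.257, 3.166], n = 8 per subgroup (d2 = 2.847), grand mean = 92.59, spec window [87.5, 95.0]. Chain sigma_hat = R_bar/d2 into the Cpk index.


R_bar = (3.948 + 3.707 + 2.757 + 0.905 + 1.245 + 3.095 + 0.403 + 0.257 + 3.166) / 9 = 2.1647778
sigma = R_bar / d2 = 2.1647778 / 2.847 = 0.76037155
Cp = (USL - LSL)/(6*sigma) = (95.0 - 87.5)/(6*0.76037155) = 1.6439
Cpu = (95.0 - 92.59)/(3*0.76037155) = 1.0565
Cpl = (92.59 - 87.5)/(3*0.76037155) = 2.2314
Cpk = min(Cpu, Cpl) = 1.0565

1.0565


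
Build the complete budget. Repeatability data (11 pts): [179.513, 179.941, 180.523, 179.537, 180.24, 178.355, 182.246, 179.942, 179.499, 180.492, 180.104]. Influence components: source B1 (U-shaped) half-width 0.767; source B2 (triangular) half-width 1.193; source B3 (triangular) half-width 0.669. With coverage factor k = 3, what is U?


mean = (179.513 + 179.941 + 180.523 + 179.537 + 180.24 + 178.355 + 182.246 + 179.942 + 179.499 + 180.492 + 180.104) / 11 = 180.0356364
s = sqrt(sum((x - mean)^2)/(n-1)) = 0.95026126
u_A = s / sqrt(n) = 0.95026126 / sqrt(11) = 0.28651455
u_B1 = 0.767 / sqrt(2) = 0.5423509
u_B2 = 1.193 / sqrt(6) = 0.48704021
u_B3 = 0.669 / sqrt(6) = 0.27311811
uc = sqrt(0.28651455^2 + 0.5423509^2 + 0.48704021^2 + 0.27311811^2) = 0.82947981
U = k * uc = 3 * 0.82947981
U = 2.4884

2.4884


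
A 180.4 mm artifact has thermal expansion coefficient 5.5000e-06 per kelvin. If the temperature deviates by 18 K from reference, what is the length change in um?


dL = L * alpha * dT
= 180.4 * 5.5000e-06 * 18
= 0.0178596 mm
dL_um = 0.0178596 * 1000 = 17.8596 um

17.8596


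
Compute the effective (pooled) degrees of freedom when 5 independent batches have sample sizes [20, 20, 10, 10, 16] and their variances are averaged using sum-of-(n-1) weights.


nu = sum_i (n_i - 1)
nu = ((20 - 1) + (20 - 1) + (10 - 1) + (10 - 1) + (16 - 1))
nu = 19 + 19 + 9 + 9 + 15
nu = 71

71


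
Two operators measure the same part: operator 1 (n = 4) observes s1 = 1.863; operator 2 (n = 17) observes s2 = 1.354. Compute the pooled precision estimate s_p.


s_p = sqrt(((n1-1)*s1^2 + (n2-1)*s2^2) / (n1+n2-2))
numerator = (4-1)*1.863^2 + (17-1)*1.354^2 = 10.412307 + 29.333056 = 39.745363
denominator = 4 + 17 - 2 = 19
s_p^2 = 39.745363 / 19 = 2.0918612
s_p = sqrt(2.0918612) = 1.4463

1.4463


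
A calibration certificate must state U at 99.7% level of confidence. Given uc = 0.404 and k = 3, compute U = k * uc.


U = k * uc
U = 3 * 0.404
U = 1.2120

1.2120


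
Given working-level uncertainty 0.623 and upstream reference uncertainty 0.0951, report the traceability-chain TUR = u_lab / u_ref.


TUR = u_lab / u_ref
= 0.623 / 0.0951
= 6.5510

6.5510


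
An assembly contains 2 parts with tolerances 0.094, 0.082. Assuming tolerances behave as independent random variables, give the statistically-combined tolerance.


RSS = sqrt(0.094^2 + 0.082^2)
= sqrt(0.01556)
= 0.1247

0.1247


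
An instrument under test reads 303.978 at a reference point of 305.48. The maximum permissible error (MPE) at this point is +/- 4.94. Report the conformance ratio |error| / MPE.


e = indication - reference = 303.978 - 305.48 = -1.5020
|e| = 1.5020
ratio = |e| / MPE = 1.5020 / 4.94
ratio = 0.3040

0.3040


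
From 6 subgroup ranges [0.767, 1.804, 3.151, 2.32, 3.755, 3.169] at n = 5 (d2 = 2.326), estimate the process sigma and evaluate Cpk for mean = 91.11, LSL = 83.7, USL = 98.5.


R_bar = (0.767 + 1.804 + 3.151 + 2.32 + 3.755 + 3.169) / 6 = 2.4943333
sigma = R_bar / d2 = 2.4943333 / 2.326 = 1.0723703
Cp = (USL - LSL)/(6*sigma) = (98.5 - 83.7)/(6*1.0723703) = 2.3002
Cpu = (98.5 - 91.11)/(3*1.0723703) = 2.2971
Cpl = (91.11 - 83.7)/(3*1.0723703) = 2.3033
Cpk = min(Cpu, Cpl) = 2.2971

2.2971


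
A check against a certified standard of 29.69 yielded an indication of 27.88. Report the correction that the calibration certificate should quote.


Correction = standard - reading
= 29.69 - 27.88
= 1.8100

1.8100


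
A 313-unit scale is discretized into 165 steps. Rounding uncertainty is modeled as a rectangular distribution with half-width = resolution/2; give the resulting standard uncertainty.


resolution = range / divisions
resolution = 313 / 165 = 1.8969697
u_res = resolution / (2*sqrt(3))
u_res = 1.8969697 / 3.4641016
u_res = 0.5476

0.5476


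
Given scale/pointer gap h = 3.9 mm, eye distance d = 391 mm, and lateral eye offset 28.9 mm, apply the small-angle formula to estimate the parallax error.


error = h * offset / d
= 3.9 * 28.9 / 391
= 0.2883

0.2883


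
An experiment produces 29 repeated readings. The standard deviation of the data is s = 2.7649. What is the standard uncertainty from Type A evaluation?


u_A = s / sqrt(n)
u_A = 2.7649 / sqrt(29)
u_A = 2.7649 / 5.3851648
u_A = 0.5134

0.5134


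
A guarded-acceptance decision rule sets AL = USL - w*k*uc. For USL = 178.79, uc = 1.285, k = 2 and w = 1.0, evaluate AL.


U = k * uc = 2 * 1.285 = 2.57
guard band g = w * U = 1.0 * 2.57 = 2.57
AL = USL - g = 178.79 - 2.57
AL = 176.2200

176.2200


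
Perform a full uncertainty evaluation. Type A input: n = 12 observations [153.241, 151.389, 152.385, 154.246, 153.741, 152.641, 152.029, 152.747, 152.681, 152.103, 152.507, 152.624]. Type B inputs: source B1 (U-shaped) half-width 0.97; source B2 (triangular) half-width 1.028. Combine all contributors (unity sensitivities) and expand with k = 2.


mean = (153.241 + 151.389 + 152.385 + 154.246 + 153.741 + 152.641 + 152.029 + 152.747 + 152.681 + 152.103 + 152.507 + 152.624) / 12 = 152.6945
s = sqrt(sum((x - mean)^2)/(n-1)) = 0.76513736
u_A = s / sqrt(n) = 0.76513736 / sqrt(12) = 0.22087613
u_B1 = 0.97 / sqrt(2) = 0.68589358
u_B2 = 1.028 / sqrt(6) = 0.41967924
uc = sqrt(0.22087613^2 + 0.68589358^2 + 0.41967924^2) = 0.83388664
U = k * uc = 2 * 0.83388664
U = 1.6678

1.6678


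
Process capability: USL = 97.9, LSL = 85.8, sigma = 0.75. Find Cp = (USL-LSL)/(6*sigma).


Cp = (USL - LSL) / (6 * sigma)
= (97.9 - 85.8) / (6 * 0.75)
= 12.1000 / 4.5000
= 2.6889

2.6889


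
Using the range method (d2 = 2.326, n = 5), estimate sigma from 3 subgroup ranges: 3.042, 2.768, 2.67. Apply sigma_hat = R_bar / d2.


R_bar = (3.042 + 2.768 + 2.67) / 3
R_bar = 8.48 / 3 = 2.8266667
sigma_hat = R_bar / d2 = 2.8266667 / 2.326 = 1.2152

1.2152


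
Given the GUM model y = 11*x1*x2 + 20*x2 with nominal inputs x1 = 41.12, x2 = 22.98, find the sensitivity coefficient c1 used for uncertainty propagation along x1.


y = 11*x1*x2 + 20*x2
dy/dx1 = 11*x2
Evaluate at x2 = 22.98: c1 = 11 * 22.98
c1 = 252.7800

252.7800


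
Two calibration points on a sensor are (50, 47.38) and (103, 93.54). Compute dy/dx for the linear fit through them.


slope = (y2 - y1) / (x2 - x1)
= (93.54 - 47.38) / (103 - 50)
= 46.1600 / 53
= 0.8709

0.8709


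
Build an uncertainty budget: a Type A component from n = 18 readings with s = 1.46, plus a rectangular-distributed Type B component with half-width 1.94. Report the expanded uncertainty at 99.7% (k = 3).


u_A = s / sqrt(n) = 1.46 / sqrt(18) = 0.3441253
u_B = half_width / sqrt(3) = 1.94 / sqrt(3) = 1.1200595
uc = sqrt(u_A^2 + u_B^2) = sqrt(0.3441253^2 + 1.1200595^2) = 1.1717318
U = k * uc = 3 * 1.1717318
U = 3.5152

3.5152


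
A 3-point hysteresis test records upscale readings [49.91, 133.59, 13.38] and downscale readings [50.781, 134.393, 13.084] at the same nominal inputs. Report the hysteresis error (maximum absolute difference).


|49.91 - 50.781| = 0.8710
|133.59 - 134.393| = 0.8030
|13.38 - 13.084| = 0.2960
hysteresis = max(diffs) = 0.8710

0.8710


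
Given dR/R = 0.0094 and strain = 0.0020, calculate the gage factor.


GF = (dR/R) / epsilon
= 0.0094 / 0.0020
= 4.7000

4.7000


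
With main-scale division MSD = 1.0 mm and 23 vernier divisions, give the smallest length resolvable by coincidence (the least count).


LC = MSD / n_div
= 1.0 / 23
= 0.0435

0.0435


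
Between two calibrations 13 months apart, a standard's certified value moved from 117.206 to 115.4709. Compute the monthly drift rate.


rate = (v2 - v1) / months
= (115.4709 - 117.206) / 13
= -1.7351 / 13
= -0.1335

-0.1335


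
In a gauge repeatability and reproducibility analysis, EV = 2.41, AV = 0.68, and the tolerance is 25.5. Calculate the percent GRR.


GRR = sqrt(EV^2 + AV^2) = sqrt(2.41^2 + 0.68^2) = 2.5040966
%GRR = GRR / tol * 100 = 2.5040966 / 25.5 * 100
%GRR = 9.8200

9.8200


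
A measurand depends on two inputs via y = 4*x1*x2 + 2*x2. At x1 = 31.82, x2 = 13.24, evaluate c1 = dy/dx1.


y = 4*x1*x2 + 2*x2
dy/dx1 = 4*x2
Evaluate at x2 = 13.24: c1 = 4 * 13.24
c1 = 52.9600

52.9600


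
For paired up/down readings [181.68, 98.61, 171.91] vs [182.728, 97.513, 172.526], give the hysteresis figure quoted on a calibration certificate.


|181.68 - 182.728| = 1.0480
|98.61 - 97.513| = 1.0970
|171.91 - 172.526| = 0.6160
hysteresis = max(diffs) = 1.0970

1.0970


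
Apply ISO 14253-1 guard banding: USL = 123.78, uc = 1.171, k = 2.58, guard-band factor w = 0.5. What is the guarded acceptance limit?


U = k * uc = 2.58 * 1.171 = 3.02118
guard band g = w * U = 0.5 * 3.02118 = 1.51059
AL = USL - g = 123.78 - 1.51059
AL = 122.2694

122.2694


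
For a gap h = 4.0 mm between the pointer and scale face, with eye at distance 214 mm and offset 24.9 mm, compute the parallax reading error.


error = h * offset / d
= 4.0 * 24.9 / 214
= 0.4654

0.4654


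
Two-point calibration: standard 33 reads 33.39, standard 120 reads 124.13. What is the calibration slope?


slope = (y2 - y1) / (x2 - x1)
= (124.13 - 33.39) / (120 - 33)
= 90.7400 / 87
= 1.0430

1.0430


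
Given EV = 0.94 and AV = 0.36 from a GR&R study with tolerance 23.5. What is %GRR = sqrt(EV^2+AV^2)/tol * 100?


GRR = sqrt(EV^2 + AV^2) = sqrt(0.94^2 + 0.36^2) = 1.0065784
%GRR = GRR / tol * 100 = 1.0065784 / 23.5 * 100
%GRR = 4.2833

4.2833


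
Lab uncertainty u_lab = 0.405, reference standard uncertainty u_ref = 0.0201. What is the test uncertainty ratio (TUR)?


TUR = u_lab / u_ref
= 0.405 / 0.0201
= 20.1493

20.1493


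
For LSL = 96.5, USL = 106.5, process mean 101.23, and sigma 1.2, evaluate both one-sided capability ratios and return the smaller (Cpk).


Cpu = (USL - mean) / (3*sigma) = (106.5 - 101.23) / (3*1.2) = 1.4639
Cpl = (mean - LSL) / (3*sigma) = (101.23 - 96.5) / (3*1.2) = 1.3139
Cpk = min(Cpu, Cpl) = 1.3139

1.3139


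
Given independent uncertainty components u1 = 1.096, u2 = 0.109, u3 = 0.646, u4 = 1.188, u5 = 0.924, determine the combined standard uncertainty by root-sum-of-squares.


uc = sqrt(1.096^2 + 0.109^2 + 0.646^2 + 1.188^2 + 0.924^2)
uc = sqrt(3.895533)
uc = 1.9737

1.9737


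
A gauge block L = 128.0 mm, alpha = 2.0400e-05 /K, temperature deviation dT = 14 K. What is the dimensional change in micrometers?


dL = L * alpha * dT
= 128.0 * 2.0400e-05 * 14
= 0.0365568 mm
dL_um = 0.0365568 * 1000 = 36.5568 um

36.5568


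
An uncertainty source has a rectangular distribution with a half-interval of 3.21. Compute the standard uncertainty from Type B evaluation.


u_B = half_width / sqrt(3)
u_B = 3.21 / 1.7320508
u_B = 1.8533

1.8533


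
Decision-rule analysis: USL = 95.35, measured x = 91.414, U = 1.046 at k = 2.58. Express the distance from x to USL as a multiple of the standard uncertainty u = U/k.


u = U / k = 1.046 / 2.58 = 0.40542636
margin = |USL - x| = |95.35 - 91.414| = 3.936
z = margin / u = 3.936 / 0.40542636
z = 9.7083

9.7083


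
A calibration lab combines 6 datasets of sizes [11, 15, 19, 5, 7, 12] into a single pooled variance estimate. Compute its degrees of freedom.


nu = sum_i (n_i - 1)
nu = ((11 - 1) + (15 - 1) + (19 - 1) + (5 - 1) + (7 - 1) + (12 - 1))
nu = 10 + 14 + 18 + 4 + 6 + 11
nu = 63

63


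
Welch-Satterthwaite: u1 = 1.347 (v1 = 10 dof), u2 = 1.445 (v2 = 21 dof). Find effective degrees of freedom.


uc = sqrt(u1^2 + u2^2) = sqrt(1.347^2 + 1.445^2) = 1.9754579
v_eff = uc^4 / (u1^4/v1 + u2^4/v2)
= 1.9754579^4 / (1.347^4/10 + 1.445^4/21)
= 15.22899 / 0.53681983
v_eff = 28.3689

28.3689


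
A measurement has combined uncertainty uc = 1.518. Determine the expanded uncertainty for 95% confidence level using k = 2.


U = k * uc
U = 2 * 1.518
U = 3.0360

3.0360


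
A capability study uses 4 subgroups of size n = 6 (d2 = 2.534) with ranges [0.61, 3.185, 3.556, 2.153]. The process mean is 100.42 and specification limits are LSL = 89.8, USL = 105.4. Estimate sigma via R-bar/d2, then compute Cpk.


R_bar = (0.61 + 3.185 + 3.556 + 2.153) / 4 = 2.376
sigma = R_bar / d2 = 2.376 / 2.534 = 0.93764799
Cp = (USL - LSL)/(6*sigma) = (105.4 - 89.8)/(6*0.93764799) = 2.7729
Cpu = (105.4 - 100.42)/(3*0.93764799) = 1.7704
Cpl = (100.42 - 89.8)/(3*0.93764799) = 3.7754
Cpk = min(Cpu, Cpl) = 1.7704

1.7704


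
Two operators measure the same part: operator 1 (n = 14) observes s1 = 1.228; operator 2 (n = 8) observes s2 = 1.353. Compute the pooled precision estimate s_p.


s_p = sqrt(((n1-1)*s1^2 + (n2-1)*s2^2) / (n1+n2-2))
numerator = (14-1)*1.228^2 + (8-1)*1.353^2 = 19.603792 + 12.814263 = 32.418055
denominator = 14 + 8 - 2 = 20
s_p^2 = 32.418055 / 20 = 1.6209028
s_p = sqrt(1.6209028) = 1.2731

1.2731


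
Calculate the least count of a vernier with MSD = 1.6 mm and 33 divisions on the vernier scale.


LC = MSD / n_div
= 1.6 / 33
= 0.0485

0.0485


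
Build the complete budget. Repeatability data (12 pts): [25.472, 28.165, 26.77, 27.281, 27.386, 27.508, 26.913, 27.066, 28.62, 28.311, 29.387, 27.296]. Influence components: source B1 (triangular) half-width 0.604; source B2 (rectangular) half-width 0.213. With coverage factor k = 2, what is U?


mean = (25.472 + 28.165 + 26.77 + 27.281 + 27.386 + 27.508 + 26.913 + 27.066 + 28.62 + 28.311 + 29.387 + 27.296) / 12 = 27.51458333
s = sqrt(sum((x - mean)^2)/(n-1)) = 1.008771
u_A = s / sqrt(n) = 1.008771 / sqrt(12) = 0.2912071
u_B1 = 0.604 / sqrt(6) = 0.24658197
u_B2 = 0.213 / sqrt(3) = 0.12297561
uc = sqrt(0.2912071^2 + 0.24658197^2 + 0.12297561^2) = 0.40090802
U = k * uc = 2 * 0.40090802
U = 0.8018

0.8018


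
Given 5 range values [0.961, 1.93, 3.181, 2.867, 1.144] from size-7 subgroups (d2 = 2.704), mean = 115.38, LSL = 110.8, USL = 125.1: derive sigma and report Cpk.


R_bar = (0.961 + 1.93 + 3.181 + 2.867 + 1.144) / 5 = 2.0166
sigma = R_bar / d2 = 2.0166 / 2.704 = 0.74578402
Cp = (USL - LSL)/(6*sigma) = (125.1 - 110.8)/(6*0.74578402) = 3.1957
Cpu = (125.1 - 115.38)/(3*0.74578402) = 4.3444
Cpl = (115.38 - 110.8)/(3*0.74578402) = 2.0471
Cpk = min(Cpu, Cpl) = 2.0471

2.0471


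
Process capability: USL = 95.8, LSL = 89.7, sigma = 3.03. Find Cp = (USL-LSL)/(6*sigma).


Cp = (USL - LSL) / (6 * sigma)
= (95.8 - 89.7) / (6 * 3.03)
= 6.1000 / 18.1800
= 0.3355

0.3355


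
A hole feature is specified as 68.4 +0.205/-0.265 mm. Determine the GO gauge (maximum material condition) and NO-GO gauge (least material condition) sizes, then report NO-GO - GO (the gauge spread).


GO = nominal - lower_tol (smallest hole = maximum material condition)
GO = 68.4 - 0.265 = 68.135
NO-GO = nominal + upper_tol (largest hole = least material condition)
NO-GO = 68.4 + 0.205 = 68.605
spread = NO-GO - GO = 68.605 - 68.135 = 0.4700

0.4700


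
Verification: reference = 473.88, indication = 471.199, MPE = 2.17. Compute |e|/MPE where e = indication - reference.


e = indication - reference = 471.199 - 473.88 = -2.6810
|e| = 2.6810
ratio = |e| / MPE = 2.6810 / 2.17
ratio = 1.2355

1.2355


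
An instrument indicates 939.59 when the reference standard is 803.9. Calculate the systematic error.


Systematic error = measured - true
= 939.59 - 803.9
= 135.6900

135.6900


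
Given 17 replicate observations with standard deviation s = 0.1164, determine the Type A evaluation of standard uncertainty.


u_A = s / sqrt(n)
u_A = 0.1164 / sqrt(17)
u_A = 0.1164 / 4.1231056
u_A = 0.0282

0.0282


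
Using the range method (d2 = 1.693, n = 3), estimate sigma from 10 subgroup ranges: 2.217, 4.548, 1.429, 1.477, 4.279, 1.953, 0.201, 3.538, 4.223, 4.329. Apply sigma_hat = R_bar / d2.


R_bar = (2.217 + 4.548 + 1.429 + 1.477 + 4.279 + 1.953 + 0.201 + 3.538 + 4.223 + 4.329) / 10
R_bar = 28.194 / 10 = 2.8194
sigma_hat = R_bar / d2 = 2.8194 / 1.693 = 1.6653

1.6653


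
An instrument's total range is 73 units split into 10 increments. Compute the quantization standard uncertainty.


resolution = range / divisions
resolution = 73 / 10 = 7.3
u_res = resolution / (2*sqrt(3))
u_res = 7.3 / 3.4641016
u_res = 2.1073

2.1073


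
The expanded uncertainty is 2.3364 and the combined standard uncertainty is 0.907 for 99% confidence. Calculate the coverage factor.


k = U / uc
k = 2.3364 / 0.907
k = 2.576

2.576


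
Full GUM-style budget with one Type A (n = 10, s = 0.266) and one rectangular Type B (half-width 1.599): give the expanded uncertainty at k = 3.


u_A = s / sqrt(n) = 0.266 / sqrt(10) = 0.084116586
u_B = half_width / sqrt(3) = 1.599 / sqrt(3) = 0.92318308
uc = sqrt(u_A^2 + u_B^2) = sqrt(0.084116586^2 + 0.92318308^2) = 0.92700734
U = k * uc = 3 * 0.92700734
U = 2.7810

2.7810


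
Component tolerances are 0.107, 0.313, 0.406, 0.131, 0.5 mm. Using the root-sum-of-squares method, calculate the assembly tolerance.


RSS = sqrt(0.107^2 + 0.313^2 + 0.406^2 + 0.131^2 + 0.5^2)
= sqrt(0.541415)
= 0.7358

0.7358


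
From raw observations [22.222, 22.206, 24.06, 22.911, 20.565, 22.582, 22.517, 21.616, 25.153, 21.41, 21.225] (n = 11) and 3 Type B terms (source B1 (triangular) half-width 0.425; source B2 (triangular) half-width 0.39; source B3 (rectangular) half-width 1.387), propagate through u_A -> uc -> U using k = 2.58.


mean = (22.222 + 22.206 + 24.06 + 22.911 + 20.565 + 22.582 + 22.517 + 21.616 + 25.153 + 21.41 + 21.225) / 11 = 22.40609091
s = sqrt(sum((x - mean)^2)/(n-1)) = 1.305912
u_A = s / sqrt(n) = 1.305912 / sqrt(11) = 0.39374728
u_B1 = 0.425 / sqrt(6) = 0.17350552
u_B2 = 0.39 / sqrt(6) = 0.15921683
u_B3 = 1.387 / sqrt(3) = 0.80078482
uc = sqrt(0.39374728^2 + 0.17350552^2 + 0.15921683^2 + 0.80078482^2) = 0.92290163
U = k * uc = 2.58 * 0.92290163
U = 2.3811

2.3811


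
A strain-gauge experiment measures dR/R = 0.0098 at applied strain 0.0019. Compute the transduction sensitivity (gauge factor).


GF = (dR/R) / epsilon
= 0.0098 / 0.0019
= 5.1579

5.1579


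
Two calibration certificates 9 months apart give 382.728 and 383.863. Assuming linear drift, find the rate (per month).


rate = (v2 - v1) / months
= (383.863 - 382.728) / 9
= 1.1350 / 9
= 0.1261

0.1261


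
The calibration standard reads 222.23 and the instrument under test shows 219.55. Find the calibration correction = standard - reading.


Correction = standard - reading
= 222.23 - 219.55
= 2.6800

2.6800


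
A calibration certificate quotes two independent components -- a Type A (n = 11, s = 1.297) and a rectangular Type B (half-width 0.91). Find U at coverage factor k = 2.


u_A = s / sqrt(n) = 1.297 / sqrt(11) = 0.39106021
u_B = half_width / sqrt(3) = 0.91 / sqrt(3) = 0.52538874
uc = sqrt(u_A^2 + u_B^2) = sqrt(0.39106021^2 + 0.52538874^2) = 0.65495146
U = k * uc = 2 * 0.65495146
U = 1.3099

1.3099


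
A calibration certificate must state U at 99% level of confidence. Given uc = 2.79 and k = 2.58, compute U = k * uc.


U = k * uc
U = 2.58 * 2.79
U = 7.1982

7.1982


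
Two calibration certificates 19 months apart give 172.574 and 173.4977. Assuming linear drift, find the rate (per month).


rate = (v2 - v1) / months
= (173.4977 - 172.574) / 19
= 0.9237 / 19
= 0.0486

0.0486


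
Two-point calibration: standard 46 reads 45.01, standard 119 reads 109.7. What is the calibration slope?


slope = (y2 - y1) / (x2 - x1)
= (109.7 - 45.01) / (119 - 46)
= 64.6900 / 73
= 0.8862

0.8862


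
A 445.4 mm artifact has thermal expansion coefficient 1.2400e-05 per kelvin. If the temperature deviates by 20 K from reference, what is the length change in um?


dL = L * alpha * dT
= 445.4 * 1.2400e-05 * 20
= 0.1104592 mm
dL_um = 0.1104592 * 1000 = 110.4592 um

110.4592


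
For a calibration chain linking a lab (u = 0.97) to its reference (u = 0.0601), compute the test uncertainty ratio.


TUR = u_lab / u_ref
= 0.97 / 0.0601
= 16.1398

16.1398


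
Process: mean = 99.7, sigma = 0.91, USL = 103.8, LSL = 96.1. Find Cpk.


Cpu = (USL - mean) / (3*sigma) = (103.8 - 99.7) / (3*0.91) = 1.5018
Cpl = (mean - LSL) / (3*sigma) = (99.7 - 96.1) / (3*0.91) = 1.3187
Cpk = min(Cpu, Cpl) = 1.3187

1.3187


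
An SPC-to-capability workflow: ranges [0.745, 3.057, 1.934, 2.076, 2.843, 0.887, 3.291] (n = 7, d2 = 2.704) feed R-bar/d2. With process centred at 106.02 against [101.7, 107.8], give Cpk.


R_bar = (0.745 + 3.057 + 1.934 + 2.076 + 2.843 + 0.887 + 3.291) / 7 = 2.119
sigma = R_bar / d2 = 2.119 / 2.704 = 0.78365385
Cp = (USL - LSL)/(6*sigma) = (107.8 - 101.7)/(6*0.78365385) = 1.2973
Cpu = (107.8 - 106.02)/(3*0.78365385) = 0.7571
Cpl = (106.02 - 101.7)/(3*0.78365385) = 1.8375
Cpk = min(Cpu, Cpl) = 0.7571

0.7571


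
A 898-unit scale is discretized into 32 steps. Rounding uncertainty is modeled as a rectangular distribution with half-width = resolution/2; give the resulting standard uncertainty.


resolution = range / divisions
resolution = 898 / 32 = 28.0625
u_res = resolution / (2*sqrt(3))
u_res = 28.0625 / 3.4641016
u_res = 8.1009

8.1009


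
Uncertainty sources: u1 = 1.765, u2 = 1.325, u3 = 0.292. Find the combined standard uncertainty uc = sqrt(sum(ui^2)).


uc = sqrt(1.765^2 + 1.325^2 + 0.292^2)
uc = sqrt(4.956114)
uc = 2.2262

2.2262


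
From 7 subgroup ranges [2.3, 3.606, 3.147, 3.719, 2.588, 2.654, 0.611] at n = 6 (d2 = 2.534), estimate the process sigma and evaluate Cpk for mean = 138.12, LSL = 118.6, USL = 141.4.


R_bar = (2.3 + 3.606 + 3.147 + 3.719 + 2.588 + 2.654 + 0.611) / 7 = 2.6607143
sigma = R_bar / d2 = 2.6607143 / 2.534 = 1.0500056
Cp = (USL - LSL)/(6*sigma) = (141.4 - 118.6)/(6*1.0500056) = 3.6190
Cpu = (141.4 - 138.12)/(3*1.0500056) = 1.0413
Cpl = (138.12 - 118.6)/(3*1.0500056) = 6.1968
Cpk = min(Cpu, Cpl) = 1.0413

1.0413


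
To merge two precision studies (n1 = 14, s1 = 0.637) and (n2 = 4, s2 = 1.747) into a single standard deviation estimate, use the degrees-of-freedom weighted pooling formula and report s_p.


s_p = sqrt(((n1-1)*s1^2 + (n2-1)*s2^2) / (n1+n2-2))
numerator = (14-1)*0.637^2 + (4-1)*1.747^2 = 5.274997 + 9.156027 = 14.431024
denominator = 14 + 4 - 2 = 16
s_p^2 = 14.431024 / 16 = 0.901939
s_p = sqrt(0.901939) = 0.9497

0.9497
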